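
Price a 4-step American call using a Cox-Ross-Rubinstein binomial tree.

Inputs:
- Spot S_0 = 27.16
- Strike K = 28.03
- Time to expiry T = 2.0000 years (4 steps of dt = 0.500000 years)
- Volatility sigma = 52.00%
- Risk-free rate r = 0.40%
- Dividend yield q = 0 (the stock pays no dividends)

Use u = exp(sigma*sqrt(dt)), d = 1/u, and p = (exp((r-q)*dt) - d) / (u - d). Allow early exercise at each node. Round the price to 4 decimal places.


dt = T/N = 0.500000
u = exp(sigma*sqrt(dt)) = 1.444402; d = 1/u = 0.692328
p = (exp((r-q)*dt) - d) / (u - d) = 0.411760
Discount per step: exp(-r*dt) = 0.998002
Stock lattice S(k, i) with i counting down-moves:
  k=0: S(0,0) = 27.1600
  k=1: S(1,0) = 39.2300; S(1,1) = 18.8036
  k=2: S(2,0) = 56.6638; S(2,1) = 27.1600; S(2,2) = 13.0183
  k=3: S(3,0) = 81.8454; S(3,1) = 39.2300; S(3,2) = 18.8036; S(3,3) = 9.0129
  k=4: S(4,0) = 118.2176; S(4,1) = 56.6638; S(4,2) = 27.1600; S(4,3) = 13.0183; S(4,4) = 6.2399
Terminal payoffs V(N, i) = max(S_T - K, 0):
  V(4,0) = 90.187649; V(4,1) = 28.633845; V(4,2) = 0.000000; V(4,3) = 0.000000; V(4,4) = 0.000000
Backward induction: V(k, i) = exp(-r*dt) * [p * V(k+1, i) + (1-p) * V(k+1, i+1)]; then take max(V_cont, immediate exercise) for American.
  V(3,0) = exp(-r*dt) * [p*90.187649 + (1-p)*28.633845] = 53.871386; exercise = 53.815382; V(3,0) = max -> 53.871386
  V(3,1) = exp(-r*dt) * [p*28.633845 + (1-p)*0.000000] = 11.766714; exercise = 11.199963; V(3,1) = max -> 11.766714
  V(3,2) = exp(-r*dt) * [p*0.000000 + (1-p)*0.000000] = 0.000000; exercise = 0.000000; V(3,2) = max -> 0.000000
  V(3,3) = exp(-r*dt) * [p*0.000000 + (1-p)*0.000000] = 0.000000; exercise = 0.000000; V(3,3) = max -> 0.000000
  V(2,0) = exp(-r*dt) * [p*53.871386 + (1-p)*11.766714] = 29.045582; exercise = 28.633845; V(2,0) = max -> 29.045582
  V(2,1) = exp(-r*dt) * [p*11.766714 + (1-p)*0.000000] = 4.835381; exercise = 0.000000; V(2,1) = max -> 4.835381
  V(2,2) = exp(-r*dt) * [p*0.000000 + (1-p)*0.000000] = 0.000000; exercise = 0.000000; V(2,2) = max -> 0.000000
  V(1,0) = exp(-r*dt) * [p*29.045582 + (1-p)*4.835381] = 14.774594; exercise = 11.199963; V(1,0) = max -> 14.774594
  V(1,1) = exp(-r*dt) * [p*4.835381 + (1-p)*0.000000] = 1.987038; exercise = 0.000000; V(1,1) = max -> 1.987038
  V(0,0) = exp(-r*dt) * [p*14.774594 + (1-p)*1.987038] = 7.237951; exercise = 0.000000; V(0,0) = max -> 7.237951

Answer: Price = V(0,0) = 7.2380


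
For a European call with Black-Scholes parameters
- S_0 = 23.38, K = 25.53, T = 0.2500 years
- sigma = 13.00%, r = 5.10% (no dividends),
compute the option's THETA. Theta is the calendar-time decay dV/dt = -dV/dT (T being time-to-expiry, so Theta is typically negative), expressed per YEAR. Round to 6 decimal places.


Answer: Theta = -0.794629

Derivation:
d1 = -1.1247811571; d2 = -1.1897811571
phi(d1) = 0.2119288108; exp(-qT) = 1.0000000000; exp(-rT) = 0.9873309369
Theta = -S*exp(-qT)*phi(d1)*sigma/(2*sqrt(T)) - r*K*exp(-rT)*N(d2) + q*S*exp(-qT)*N(d1)
N(d1) = 0.1303408906; N(d2) = 0.1170662087; sqrt(T) = 0.5000000000
Term 1 = -23.3800 * 1.0000000000 * 0.2119288108 * 0.1300 / (2 * 0.5000000000) = -0.6441364275
Term 2 = -0.0510 * 25.5300 * 0.9873309369 * 0.1170662087 = -0.1504926500
Term 3 = 0 (no dividend yield, q = 0)
Theta = -0.6441364275 + (-0.1504926500) + (0.0000000000) = -0.794629


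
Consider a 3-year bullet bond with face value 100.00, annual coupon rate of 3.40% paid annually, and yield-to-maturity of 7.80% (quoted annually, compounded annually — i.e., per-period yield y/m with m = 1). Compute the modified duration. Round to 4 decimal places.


Answer: Modified duration = 2.6863

Derivation:
Coupon per period c = face * coupon_rate / m = 3.400000
Periods per year m = 1; per-period yield y/m = 0.078000
Number of cashflows N = 3
Cashflows (t years, CF_t, discount factor 1/(1+y/m)^(m*t), PV):
  t = 1.0000: CF_t = 3.400000, DF = 0.927644, PV = 3.153989
  t = 2.0000: CF_t = 3.400000, DF = 0.860523, PV = 2.925778
  t = 3.0000: CF_t = 103.400000, DF = 0.798259, PV = 82.539960
Price P = sum_t PV_t = 88.619727
First compute Macaulay numerator sum_t t * PV_t:
  t * PV_t at t = 1.0000: 3.153989
  t * PV_t at t = 2.0000: 5.851556
  t * PV_t at t = 3.0000: 247.619881
Macaulay duration D = 256.625426 / 88.619727 = 2.895805
Modified duration = D / (1 + y/m) = 2.895805 / (1 + 0.078000) = 2.686275


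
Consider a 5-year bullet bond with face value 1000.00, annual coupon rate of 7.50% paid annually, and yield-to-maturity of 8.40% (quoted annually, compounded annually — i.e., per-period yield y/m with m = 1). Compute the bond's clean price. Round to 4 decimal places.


Answer: Price = 964.4413

Derivation:
Coupon per period c = face * coupon_rate / m = 75.000000
Periods per year m = 1; per-period yield y/m = 0.084000
Number of cashflows N = 5
Cashflows (t years, CF_t, discount factor 1/(1+y/m)^(m*t), PV):
  t = 1.0000: CF_t = 75.000000, DF = 0.922509, PV = 69.188192
  t = 2.0000: CF_t = 75.000000, DF = 0.851023, PV = 63.826745
  t = 3.0000: CF_t = 75.000000, DF = 0.785077, PV = 58.880761
  t = 4.0000: CF_t = 75.000000, DF = 0.724241, PV = 54.318046
  t = 5.0000: CF_t = 1075.000000, DF = 0.668119, PV = 718.227539
Price P = sum_t PV_t = 964.441283


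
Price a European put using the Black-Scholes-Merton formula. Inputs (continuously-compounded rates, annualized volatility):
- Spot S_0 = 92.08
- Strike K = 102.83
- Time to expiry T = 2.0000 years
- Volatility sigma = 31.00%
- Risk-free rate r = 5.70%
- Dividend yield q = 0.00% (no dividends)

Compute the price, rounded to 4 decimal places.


Answer: Price = 15.7840

Derivation:
d1 = (ln(S/K) + (r - q + 0.5*sigma^2) * T) / (sigma * sqrt(T)) = 0.22737047
d2 = d1 - sigma * sqrt(T) = -0.21103573
exp(-rT) = 0.89225796; exp(-qT) = 1.00000000
P = K * exp(-rT) * N(-d2) - S_0 * exp(-qT) * N(-d1)
N(-d1) = 0.41006784; N(-d2) = 0.58357031
P = 102.8300 * 0.89225796 * 0.58357031 - 92.0800 * 1.00000000 * 0.41006784 = 15.7840


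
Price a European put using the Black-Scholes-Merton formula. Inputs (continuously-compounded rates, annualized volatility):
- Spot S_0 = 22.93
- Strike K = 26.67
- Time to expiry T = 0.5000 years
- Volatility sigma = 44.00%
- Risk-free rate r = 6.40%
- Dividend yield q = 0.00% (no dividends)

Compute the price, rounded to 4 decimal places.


Answer: Price = 4.6800

Derivation:
d1 = (ln(S/K) + (r - q + 0.5*sigma^2) * T) / (sigma * sqrt(T)) = -0.22721668
d2 = d1 - sigma * sqrt(T) = -0.53834367
exp(-rT) = 0.96850658; exp(-qT) = 1.00000000
P = K * exp(-rT) * N(-d2) - S_0 * exp(-qT) * N(-d1)
N(-d1) = 0.58987237; N(-d2) = 0.70483010
P = 26.6700 * 0.96850658 * 0.70483010 - 22.9300 * 1.00000000 * 0.58987237 = 4.6800


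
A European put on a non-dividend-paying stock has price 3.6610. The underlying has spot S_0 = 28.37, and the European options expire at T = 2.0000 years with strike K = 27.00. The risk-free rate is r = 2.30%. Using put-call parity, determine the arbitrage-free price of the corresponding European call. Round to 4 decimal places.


Put-call parity: C - P = S_0 * exp(-qT) - K * exp(-rT).
S_0 * exp(-qT) = 28.3700 * 1.00000000 = 28.37000000
K * exp(-rT) = 27.0000 * 0.95504196 = 25.78613298
C = P + S*exp(-qT) - K*exp(-rT)
C = 3.6610 + 28.37000000 - 25.78613298 = 6.2449

Answer: Call price = 6.2449


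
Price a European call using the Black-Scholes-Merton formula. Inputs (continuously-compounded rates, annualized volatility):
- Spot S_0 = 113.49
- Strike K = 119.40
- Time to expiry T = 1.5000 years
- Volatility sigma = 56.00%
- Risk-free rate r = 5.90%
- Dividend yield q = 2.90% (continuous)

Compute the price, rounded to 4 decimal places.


d1 = (ln(S/K) + (r - q + 0.5*sigma^2) * T) / (sigma * sqrt(T)) = 0.33452379
d2 = d1 - sigma * sqrt(T) = -0.35133334
exp(-rT) = 0.91530311; exp(-qT) = 0.95743255
C = S_0 * exp(-qT) * N(d1) - K * exp(-rT) * N(d2)
N(d1) = 0.63100783; N(d2) = 0.36266914
C = 113.4900 * 0.95743255 * 0.63100783 - 119.4000 * 0.91530311 * 0.36266914 = 28.9296

Answer: Price = 28.9296


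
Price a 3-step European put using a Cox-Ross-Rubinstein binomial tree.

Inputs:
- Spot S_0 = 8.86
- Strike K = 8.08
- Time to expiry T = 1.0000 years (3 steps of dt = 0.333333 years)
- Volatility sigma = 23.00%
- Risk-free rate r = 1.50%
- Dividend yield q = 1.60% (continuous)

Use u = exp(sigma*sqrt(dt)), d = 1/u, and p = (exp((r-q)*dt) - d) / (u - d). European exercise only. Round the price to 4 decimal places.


dt = T/N = 0.333333
u = exp(sigma*sqrt(dt)) = 1.142011; d = 1/u = 0.875648
p = (exp((r-q)*dt) - d) / (u - d) = 0.465600
Discount per step: exp(-r*dt) = 0.995012
Stock lattice S(k, i) with i counting down-moves:
  k=0: S(0,0) = 8.8600
  k=1: S(1,0) = 10.1182; S(1,1) = 7.7582
  k=2: S(2,0) = 11.5551; S(2,1) = 8.8600; S(2,2) = 6.7935
  k=3: S(3,0) = 13.1961; S(3,1) = 10.1182; S(3,2) = 7.7582; S(3,3) = 5.9487
Terminal payoffs V(N, i) = max(K - S_T, 0):
  V(3,0) = 0.000000; V(3,1) = 0.000000; V(3,2) = 0.321755; V(3,3) = 2.131286
Backward induction: V(k, i) = exp(-r*dt) * [p * V(k+1, i) + (1-p) * V(k+1, i+1)].
  V(2,0) = exp(-r*dt) * [p*0.000000 + (1-p)*0.000000] = 0.000000
  V(2,1) = exp(-r*dt) * [p*0.000000 + (1-p)*0.321755] = 0.171088
  V(2,2) = exp(-r*dt) * [p*0.321755 + (1-p)*2.131286] = 1.282341
  V(1,0) = exp(-r*dt) * [p*0.000000 + (1-p)*0.171088] = 0.090974
  V(1,1) = exp(-r*dt) * [p*0.171088 + (1-p)*1.282341] = 0.761126
  V(0,0) = exp(-r*dt) * [p*0.090974 + (1-p)*0.761126] = 0.446863

Answer: Price = V(0,0) = 0.4469


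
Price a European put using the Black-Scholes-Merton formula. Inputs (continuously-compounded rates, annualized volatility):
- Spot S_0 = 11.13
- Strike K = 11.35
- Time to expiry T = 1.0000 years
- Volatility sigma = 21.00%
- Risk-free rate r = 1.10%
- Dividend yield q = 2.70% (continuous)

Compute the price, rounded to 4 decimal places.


Answer: Price = 1.1317

Derivation:
d1 = (ln(S/K) + (r - q + 0.5*sigma^2) * T) / (sigma * sqrt(T)) = -0.06439799
d2 = d1 - sigma * sqrt(T) = -0.27439799
exp(-rT) = 0.98906028; exp(-qT) = 0.97336124
P = K * exp(-rT) * N(-d2) - S_0 * exp(-qT) * N(-d1)
N(-d1) = 0.52567334; N(-d2) = 0.60811061
P = 11.3500 * 0.98906028 * 0.60811061 - 11.1300 * 0.97336124 * 0.52567334 = 1.1317


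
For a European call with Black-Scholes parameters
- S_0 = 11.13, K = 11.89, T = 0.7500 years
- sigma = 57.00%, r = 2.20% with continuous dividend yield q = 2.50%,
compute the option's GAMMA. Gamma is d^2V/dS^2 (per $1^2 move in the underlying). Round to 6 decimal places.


Answer: Gamma = 0.070846

Derivation:
d1 = 0.1084485722; d2 = -0.3851859079
phi(d1) = 0.3966031662; exp(-qT) = 0.9814246877; exp(-rT) = 0.9836353794
Gamma = exp(-qT) * phi(d1) / (S * sigma * sqrt(T)) = 0.9814246877 * 0.3966031662 / (11.1300 * 0.5700 * 0.8660254038) = 0.070846


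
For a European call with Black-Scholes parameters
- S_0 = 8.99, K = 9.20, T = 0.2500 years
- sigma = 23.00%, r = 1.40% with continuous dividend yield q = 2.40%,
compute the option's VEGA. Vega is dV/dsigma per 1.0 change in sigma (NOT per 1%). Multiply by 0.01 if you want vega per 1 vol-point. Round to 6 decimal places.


Answer: Vega = 1.758410

Derivation:
d1 = -0.1650272658; d2 = -0.2800272658
phi(d1) = 0.3935467028; exp(-qT) = 0.9940179641; exp(-rT) = 0.9965061179
Vega = S * exp(-qT) * phi(d1) * sqrt(T) = 8.9900 * 0.9940179641 * 0.3935467028 * 0.5000000000 = 1.758410


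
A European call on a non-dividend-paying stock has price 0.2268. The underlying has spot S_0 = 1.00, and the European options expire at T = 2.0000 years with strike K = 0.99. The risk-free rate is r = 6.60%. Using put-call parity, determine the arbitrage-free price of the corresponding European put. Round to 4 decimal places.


Put-call parity: C - P = S_0 * exp(-qT) - K * exp(-rT).
S_0 * exp(-qT) = 1.0000 * 1.00000000 = 1.00000000
K * exp(-rT) = 0.9900 * 0.87634100 = 0.86757759
P = C - S*exp(-qT) + K*exp(-rT)
P = 0.2268 - 1.00000000 + 0.86757759 = 0.0944

Answer: Put price = 0.0944


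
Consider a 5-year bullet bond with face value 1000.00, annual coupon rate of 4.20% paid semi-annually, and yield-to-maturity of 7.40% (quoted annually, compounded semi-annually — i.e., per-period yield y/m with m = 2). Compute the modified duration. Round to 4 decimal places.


Coupon per period c = face * coupon_rate / m = 21.000000
Periods per year m = 2; per-period yield y/m = 0.037000
Number of cashflows N = 10
Cashflows (t years, CF_t, discount factor 1/(1+y/m)^(m*t), PV):
  t = 0.5000: CF_t = 21.000000, DF = 0.964320, PV = 20.250723
  t = 1.0000: CF_t = 21.000000, DF = 0.929913, PV = 19.528181
  t = 1.5000: CF_t = 21.000000, DF = 0.896734, PV = 18.831418
  t = 2.0000: CF_t = 21.000000, DF = 0.864739, PV = 18.159516
  t = 2.5000: CF_t = 21.000000, DF = 0.833885, PV = 17.511587
  t = 3.0000: CF_t = 21.000000, DF = 0.804132, PV = 16.886777
  t = 3.5000: CF_t = 21.000000, DF = 0.775441, PV = 16.284259
  t = 4.0000: CF_t = 21.000000, DF = 0.747773, PV = 15.703239
  t = 4.5000: CF_t = 21.000000, DF = 0.721093, PV = 15.142950
  t = 5.0000: CF_t = 1021.000000, DF = 0.695364, PV = 709.967025
Price P = sum_t PV_t = 868.265675
First compute Macaulay numerator sum_t t * PV_t:
  t * PV_t at t = 0.5000: 10.125362
  t * PV_t at t = 1.0000: 19.528181
  t * PV_t at t = 1.5000: 28.247127
  t * PV_t at t = 2.0000: 36.319032
  t * PV_t at t = 2.5000: 43.778968
  t * PV_t at t = 3.0000: 50.660330
  t * PV_t at t = 3.5000: 56.994906
  t * PV_t at t = 4.0000: 62.812956
  t * PV_t at t = 4.5000: 68.143275
  t * PV_t at t = 5.0000: 3549.835126
Macaulay duration D = 3926.445263 / 868.265675 = 4.522170
Modified duration = D / (1 + y/m) = 4.522170 / (1 + 0.037000) = 4.360820

Answer: Modified duration = 4.3608


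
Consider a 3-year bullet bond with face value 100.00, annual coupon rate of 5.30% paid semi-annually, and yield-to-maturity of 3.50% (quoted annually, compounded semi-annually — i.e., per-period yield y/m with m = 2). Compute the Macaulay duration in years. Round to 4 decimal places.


Answer: Macaulay duration = 2.8183 years

Derivation:
Coupon per period c = face * coupon_rate / m = 2.650000
Periods per year m = 2; per-period yield y/m = 0.017500
Number of cashflows N = 6
Cashflows (t years, CF_t, discount factor 1/(1+y/m)^(m*t), PV):
  t = 0.5000: CF_t = 2.650000, DF = 0.982801, PV = 2.604423
  t = 1.0000: CF_t = 2.650000, DF = 0.965898, PV = 2.559629
  t = 1.5000: CF_t = 2.650000, DF = 0.949285, PV = 2.515606
  t = 2.0000: CF_t = 2.650000, DF = 0.932959, PV = 2.472340
  t = 2.5000: CF_t = 2.650000, DF = 0.916913, PV = 2.429818
  t = 3.0000: CF_t = 102.650000, DF = 0.901143, PV = 92.502282
Price P = sum_t PV_t = 105.084098
Macaulay numerator sum_t t * PV_t:
  t * PV_t at t = 0.5000: 1.302211
  t * PV_t at t = 1.0000: 2.559629
  t * PV_t at t = 1.5000: 3.773409
  t * PV_t at t = 2.0000: 4.944680
  t * PV_t at t = 2.5000: 6.074546
  t * PV_t at t = 3.0000: 277.506846
Macaulay duration D = (sum_t t * PV_t) / P = 296.161321 / 105.084098 = 2.818327


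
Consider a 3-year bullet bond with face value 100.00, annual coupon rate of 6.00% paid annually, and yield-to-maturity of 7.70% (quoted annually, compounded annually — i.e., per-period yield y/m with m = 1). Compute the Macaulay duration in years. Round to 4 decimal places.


Coupon per period c = face * coupon_rate / m = 6.000000
Periods per year m = 1; per-period yield y/m = 0.077000
Number of cashflows N = 3
Cashflows (t years, CF_t, discount factor 1/(1+y/m)^(m*t), PV):
  t = 1.0000: CF_t = 6.000000, DF = 0.928505, PV = 5.571031
  t = 2.0000: CF_t = 6.000000, DF = 0.862122, PV = 5.172730
  t = 3.0000: CF_t = 106.000000, DF = 0.800484, PV = 84.851350
Price P = sum_t PV_t = 95.595111
Macaulay numerator sum_t t * PV_t:
  t * PV_t at t = 1.0000: 5.571031
  t * PV_t at t = 2.0000: 10.345461
  t * PV_t at t = 3.0000: 254.554049
Macaulay duration D = (sum_t t * PV_t) / P = 270.470541 / 95.595111 = 2.829334

Answer: Macaulay duration = 2.8293 years


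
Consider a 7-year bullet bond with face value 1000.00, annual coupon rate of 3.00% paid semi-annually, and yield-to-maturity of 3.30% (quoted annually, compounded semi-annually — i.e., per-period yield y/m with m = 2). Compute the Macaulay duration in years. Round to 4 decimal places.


Answer: Macaulay duration = 6.3583 years

Derivation:
Coupon per period c = face * coupon_rate / m = 15.000000
Periods per year m = 2; per-period yield y/m = 0.016500
Number of cashflows N = 14
Cashflows (t years, CF_t, discount factor 1/(1+y/m)^(m*t), PV):
  t = 0.5000: CF_t = 15.000000, DF = 0.983768, PV = 14.756517
  t = 1.0000: CF_t = 15.000000, DF = 0.967799, PV = 14.516987
  t = 1.5000: CF_t = 15.000000, DF = 0.952090, PV = 14.281345
  t = 2.0000: CF_t = 15.000000, DF = 0.936635, PV = 14.049528
  t = 2.5000: CF_t = 15.000000, DF = 0.921432, PV = 13.821473
  t = 3.0000: CF_t = 15.000000, DF = 0.906475, PV = 13.597121
  t = 3.5000: CF_t = 15.000000, DF = 0.891761, PV = 13.376410
  t = 4.0000: CF_t = 15.000000, DF = 0.877285, PV = 13.159282
  t = 4.5000: CF_t = 15.000000, DF = 0.863045, PV = 12.945678
  t = 5.0000: CF_t = 15.000000, DF = 0.849036, PV = 12.735542
  t = 5.5000: CF_t = 15.000000, DF = 0.835254, PV = 12.528816
  t = 6.0000: CF_t = 15.000000, DF = 0.821696, PV = 12.325447
  t = 6.5000: CF_t = 15.000000, DF = 0.808359, PV = 12.125378
  t = 7.0000: CF_t = 1015.000000, DF = 0.795237, PV = 807.165667
Price P = sum_t PV_t = 981.385192
Macaulay numerator sum_t t * PV_t:
  t * PV_t at t = 0.5000: 7.378259
  t * PV_t at t = 1.0000: 14.516987
  t * PV_t at t = 1.5000: 21.422017
  t * PV_t at t = 2.0000: 28.099056
  t * PV_t at t = 2.5000: 34.553684
  t * PV_t at t = 3.0000: 40.791363
  t * PV_t at t = 3.5000: 46.817436
  t * PV_t at t = 4.0000: 52.637128
  t * PV_t at t = 4.5000: 58.255553
  t * PV_t at t = 5.0000: 63.677710
  t * PV_t at t = 5.5000: 68.908490
  t * PV_t at t = 6.0000: 73.952679
  t * PV_t at t = 6.5000: 78.814956
  t * PV_t at t = 7.0000: 5650.159667
Macaulay duration D = (sum_t t * PV_t) / P = 6239.984984 / 981.385192 = 6.358344


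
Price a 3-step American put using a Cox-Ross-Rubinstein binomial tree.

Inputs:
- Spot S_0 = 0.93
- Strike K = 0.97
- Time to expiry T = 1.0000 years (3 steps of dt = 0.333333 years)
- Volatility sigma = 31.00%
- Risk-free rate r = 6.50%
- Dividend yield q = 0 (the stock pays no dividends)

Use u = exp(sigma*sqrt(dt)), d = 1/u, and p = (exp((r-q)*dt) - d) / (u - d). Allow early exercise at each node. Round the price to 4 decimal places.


dt = T/N = 0.333333
u = exp(sigma*sqrt(dt)) = 1.195995; d = 1/u = 0.836124
p = (exp((r-q)*dt) - d) / (u - d) = 0.516238
Discount per step: exp(-r*dt) = 0.978566
Stock lattice S(k, i) with i counting down-moves:
  k=0: S(0,0) = 0.9300
  k=1: S(1,0) = 1.1123; S(1,1) = 0.7776
  k=2: S(2,0) = 1.3303; S(2,1) = 0.9300; S(2,2) = 0.6502
  k=3: S(3,0) = 1.5910; S(3,1) = 1.1123; S(3,2) = 0.7776; S(3,3) = 0.5436
Terminal payoffs V(N, i) = max(K - S_T, 0):
  V(3,0) = 0.000000; V(3,1) = 0.000000; V(3,2) = 0.192405; V(3,3) = 0.426381
Backward induction: V(k, i) = exp(-r*dt) * [p * V(k+1, i) + (1-p) * V(k+1, i+1)]; then take max(V_cont, immediate exercise) for American.
  V(2,0) = exp(-r*dt) * [p*0.000000 + (1-p)*0.000000] = 0.000000; exercise = 0.000000; V(2,0) = max -> 0.000000
  V(2,1) = exp(-r*dt) * [p*0.000000 + (1-p)*0.192405] = 0.091083; exercise = 0.040000; V(2,1) = max -> 0.091083
  V(2,2) = exp(-r*dt) * [p*0.192405 + (1-p)*0.426381] = 0.299044; exercise = 0.319834; V(2,2) = max -> 0.319834
  V(1,0) = exp(-r*dt) * [p*0.000000 + (1-p)*0.091083] = 0.043118; exercise = 0.000000; V(1,0) = max -> 0.043118
  V(1,1) = exp(-r*dt) * [p*0.091083 + (1-p)*0.319834] = 0.197420; exercise = 0.192405; V(1,1) = max -> 0.197420
  V(0,0) = exp(-r*dt) * [p*0.043118 + (1-p)*0.197420] = 0.115239; exercise = 0.040000; V(0,0) = max -> 0.115239

Answer: Price = V(0,0) = 0.1152


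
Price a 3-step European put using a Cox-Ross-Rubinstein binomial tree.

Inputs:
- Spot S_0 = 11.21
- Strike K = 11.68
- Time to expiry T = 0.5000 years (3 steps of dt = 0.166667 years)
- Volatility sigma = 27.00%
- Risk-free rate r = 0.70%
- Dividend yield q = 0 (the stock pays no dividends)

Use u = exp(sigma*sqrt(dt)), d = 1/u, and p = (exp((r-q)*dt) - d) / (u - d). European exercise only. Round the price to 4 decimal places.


Answer: Price = V(0,0) = 1.1536

Derivation:
dt = T/N = 0.166667
u = exp(sigma*sqrt(dt)) = 1.116532; d = 1/u = 0.895631
p = (exp((r-q)*dt) - d) / (u - d) = 0.477756
Discount per step: exp(-r*dt) = 0.998834
Stock lattice S(k, i) with i counting down-moves:
  k=0: S(0,0) = 11.2100
  k=1: S(1,0) = 12.5163; S(1,1) = 10.0400
  k=2: S(2,0) = 13.9749; S(2,1) = 11.2100; S(2,2) = 8.9922
  k=3: S(3,0) = 15.6034; S(3,1) = 12.5163; S(3,2) = 10.0400; S(3,3) = 8.0536
Terminal payoffs V(N, i) = max(K - S_T, 0):
  V(3,0) = 0.000000; V(3,1) = 0.000000; V(3,2) = 1.639979; V(3,3) = 3.626352
Backward induction: V(k, i) = exp(-r*dt) * [p * V(k+1, i) + (1-p) * V(k+1, i+1)].
  V(2,0) = exp(-r*dt) * [p*0.000000 + (1-p)*0.000000] = 0.000000
  V(2,1) = exp(-r*dt) * [p*0.000000 + (1-p)*1.639979] = 0.855471
  V(2,2) = exp(-r*dt) * [p*1.639979 + (1-p)*3.626352] = 2.674230
  V(1,0) = exp(-r*dt) * [p*0.000000 + (1-p)*0.855471] = 0.446244
  V(1,1) = exp(-r*dt) * [p*0.855471 + (1-p)*2.674230] = 1.803203
  V(0,0) = exp(-r*dt) * [p*0.446244 + (1-p)*1.803203] = 1.153562


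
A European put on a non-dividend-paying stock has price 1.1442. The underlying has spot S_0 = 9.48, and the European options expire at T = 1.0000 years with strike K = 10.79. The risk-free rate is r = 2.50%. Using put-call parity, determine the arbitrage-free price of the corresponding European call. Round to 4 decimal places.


Answer: Call price = 0.1006

Derivation:
Put-call parity: C - P = S_0 * exp(-qT) - K * exp(-rT).
S_0 * exp(-qT) = 9.4800 * 1.00000000 = 9.48000000
K * exp(-rT) = 10.7900 * 0.97530991 = 10.52359395
C = P + S*exp(-qT) - K*exp(-rT)
C = 1.1442 + 9.48000000 - 10.52359395 = 0.1006


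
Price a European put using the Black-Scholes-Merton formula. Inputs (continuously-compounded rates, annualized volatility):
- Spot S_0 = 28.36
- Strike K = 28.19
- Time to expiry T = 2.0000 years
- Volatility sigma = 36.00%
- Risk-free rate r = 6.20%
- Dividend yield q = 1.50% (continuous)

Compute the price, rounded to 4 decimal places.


d1 = (ln(S/K) + (r - q + 0.5*sigma^2) * T) / (sigma * sqrt(T)) = 0.45100134
d2 = d1 - sigma * sqrt(T) = -0.05811554
exp(-rT) = 0.88337984; exp(-qT) = 0.97044553
P = K * exp(-rT) * N(-d2) - S_0 * exp(-qT) * N(-d1)
N(-d1) = 0.32599429; N(-d2) = 0.52317170
P = 28.1900 * 0.88337984 * 0.52317170 - 28.3600 * 0.97044553 * 0.32599429 = 4.0563

Answer: Price = 4.0563


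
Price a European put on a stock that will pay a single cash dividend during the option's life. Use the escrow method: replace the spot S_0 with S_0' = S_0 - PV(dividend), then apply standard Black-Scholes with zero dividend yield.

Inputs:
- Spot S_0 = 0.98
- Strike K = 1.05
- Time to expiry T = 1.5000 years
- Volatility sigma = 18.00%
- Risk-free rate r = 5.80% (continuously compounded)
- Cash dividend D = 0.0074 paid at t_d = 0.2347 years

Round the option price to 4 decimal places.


PV(D) = D * exp(-r * t_d) = 0.0074 * 0.98647963 = 0.00729995
S_0' = S_0 - PV(D) = 0.9800 - 0.00729995 = 0.97270005
d1 = (ln(S_0'/K) + (r + sigma^2/2)*T) / (sigma*sqrt(T)) = 0.15799353
d2 = d1 - sigma*sqrt(T) = -0.06246054
exp(-rT) = 0.91667710
N(-d1) = 0.43723095; N(-d2) = 0.52490196
P = K * exp(-rT) * N(-d2) - S_0' * N(-d1) = 1.0500 * 0.91667710 * 0.52490196 - 0.97270005 * 0.43723095 = 0.0799

Answer: Price = 0.0799


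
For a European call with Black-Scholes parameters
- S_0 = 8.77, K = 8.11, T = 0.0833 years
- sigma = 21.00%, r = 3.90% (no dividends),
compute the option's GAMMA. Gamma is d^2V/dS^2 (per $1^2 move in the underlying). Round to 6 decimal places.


Answer: Gamma = 0.291717

Derivation:
d1 = 1.3747711717; d2 = 1.3141615190
phi(d1) = 0.1550610420; exp(-qT) = 1.0000000000; exp(-rT) = 0.9967565713
Gamma = exp(-qT) * phi(d1) / (S * sigma * sqrt(T)) = 1.0000000000 * 0.1550610420 / (8.7700 * 0.2100 * 0.2886173938) = 0.291717


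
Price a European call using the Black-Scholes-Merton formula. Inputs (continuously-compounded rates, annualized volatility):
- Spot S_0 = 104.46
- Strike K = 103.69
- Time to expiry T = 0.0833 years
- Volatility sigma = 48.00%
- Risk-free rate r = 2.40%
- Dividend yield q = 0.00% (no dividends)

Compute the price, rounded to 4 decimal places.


Answer: Price = 6.2434

Derivation:
d1 = (ln(S/K) + (r - q + 0.5*sigma^2) * T) / (sigma * sqrt(T)) = 0.13710412
d2 = d1 - sigma * sqrt(T) = -0.00143223
exp(-rT) = 0.99800280; exp(-qT) = 1.00000000
C = S_0 * exp(-qT) * N(d1) - K * exp(-rT) * N(d2)
N(d1) = 0.55452575; N(d2) = 0.49942862
C = 104.4600 * 1.00000000 * 0.55452575 - 103.6900 * 0.99800280 * 0.49942862 = 6.2434


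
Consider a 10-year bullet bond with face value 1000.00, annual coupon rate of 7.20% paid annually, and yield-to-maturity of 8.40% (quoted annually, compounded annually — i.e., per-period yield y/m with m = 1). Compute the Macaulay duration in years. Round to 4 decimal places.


Answer: Macaulay duration = 7.3420 years

Derivation:
Coupon per period c = face * coupon_rate / m = 72.000000
Periods per year m = 1; per-period yield y/m = 0.084000
Number of cashflows N = 10
Cashflows (t years, CF_t, discount factor 1/(1+y/m)^(m*t), PV):
  t = 1.0000: CF_t = 72.000000, DF = 0.922509, PV = 66.420664
  t = 2.0000: CF_t = 72.000000, DF = 0.851023, PV = 61.273675
  t = 3.0000: CF_t = 72.000000, DF = 0.785077, PV = 56.525531
  t = 4.0000: CF_t = 72.000000, DF = 0.724241, PV = 52.145324
  t = 5.0000: CF_t = 72.000000, DF = 0.668119, PV = 48.104542
  t = 6.0000: CF_t = 72.000000, DF = 0.616346, PV = 44.376884
  t = 7.0000: CF_t = 72.000000, DF = 0.568585, PV = 40.938085
  t = 8.0000: CF_t = 72.000000, DF = 0.524524, PV = 37.765761
  t = 9.0000: CF_t = 72.000000, DF = 0.483879, PV = 34.839263
  t = 10.0000: CF_t = 1072.000000, DF = 0.446383, PV = 478.522060
Price P = sum_t PV_t = 920.911788
Macaulay numerator sum_t t * PV_t:
  t * PV_t at t = 1.0000: 66.420664
  t * PV_t at t = 2.0000: 122.547351
  t * PV_t at t = 3.0000: 169.576593
  t * PV_t at t = 4.0000: 208.581295
  t * PV_t at t = 5.0000: 240.522711
  t * PV_t at t = 6.0000: 266.261303
  t * PV_t at t = 7.0000: 286.566593
  t * PV_t at t = 8.0000: 302.126087
  t * PV_t at t = 9.0000: 313.553365
  t * PV_t at t = 10.0000: 4785.220596
Macaulay duration D = (sum_t t * PV_t) / P = 6761.376558 / 920.911788 = 7.342046


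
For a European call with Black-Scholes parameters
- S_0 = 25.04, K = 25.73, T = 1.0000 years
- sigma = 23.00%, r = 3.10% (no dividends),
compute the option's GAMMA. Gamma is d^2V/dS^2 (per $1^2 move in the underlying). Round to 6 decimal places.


d1 = 0.1315953041; d2 = -0.0984046959
phi(d1) = 0.3955028858; exp(-qT) = 1.0000000000; exp(-rT) = 0.9694755731
Gamma = exp(-qT) * phi(d1) / (S * sigma * sqrt(T)) = 1.0000000000 * 0.3955028858 / (25.0400 * 0.2300 * 1.0000000000) = 0.068673

Answer: Gamma = 0.068673


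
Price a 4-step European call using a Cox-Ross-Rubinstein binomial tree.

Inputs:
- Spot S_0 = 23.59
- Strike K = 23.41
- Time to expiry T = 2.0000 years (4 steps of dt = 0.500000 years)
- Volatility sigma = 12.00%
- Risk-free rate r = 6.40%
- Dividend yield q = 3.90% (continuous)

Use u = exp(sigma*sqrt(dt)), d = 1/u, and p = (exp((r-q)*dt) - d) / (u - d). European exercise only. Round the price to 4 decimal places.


dt = T/N = 0.500000
u = exp(sigma*sqrt(dt)) = 1.088557; d = 1/u = 0.918647
p = (exp((r-q)*dt) - d) / (u - d) = 0.552830
Discount per step: exp(-r*dt) = 0.968507
Stock lattice S(k, i) with i counting down-moves:
  k=0: S(0,0) = 23.5900
  k=1: S(1,0) = 25.6791; S(1,1) = 21.6709
  k=2: S(2,0) = 27.9531; S(2,1) = 23.5900; S(2,2) = 19.9079
  k=3: S(3,0) = 30.4286; S(3,1) = 25.6791; S(3,2) = 21.6709; S(3,3) = 18.2884
  k=4: S(4,0) = 33.1232; S(4,1) = 27.9531; S(4,2) = 23.5900; S(4,3) = 19.9079; S(4,4) = 16.8006
Terminal payoffs V(N, i) = max(S_T - K, 0):
  V(4,0) = 9.713207; V(4,1) = 4.543112; V(4,2) = 0.180000; V(4,3) = 0.000000; V(4,4) = 0.000000
Backward induction: V(k, i) = exp(-r*dt) * [p * V(k+1, i) + (1-p) * V(k+1, i+1)].
  V(3,0) = exp(-r*dt) * [p*9.713207 + (1-p)*4.543112] = 7.168203
  V(3,1) = exp(-r*dt) * [p*4.543112 + (1-p)*0.180000] = 2.510426
  V(3,2) = exp(-r*dt) * [p*0.180000 + (1-p)*0.000000] = 0.096375
  V(3,3) = exp(-r*dt) * [p*0.000000 + (1-p)*0.000000] = 0.000000
  V(2,0) = exp(-r*dt) * [p*7.168203 + (1-p)*2.510426] = 4.925228
  V(2,1) = exp(-r*dt) * [p*2.510426 + (1-p)*0.096375] = 1.385870
  V(2,2) = exp(-r*dt) * [p*0.096375 + (1-p)*0.000000] = 0.051601
  V(1,0) = exp(-r*dt) * [p*4.925228 + (1-p)*1.385870] = 3.237265
  V(1,1) = exp(-r*dt) * [p*1.385870 + (1-p)*0.051601] = 0.764369
  V(0,0) = exp(-r*dt) * [p*3.237265 + (1-p)*0.764369] = 2.064333

Answer: Price = V(0,0) = 2.0643


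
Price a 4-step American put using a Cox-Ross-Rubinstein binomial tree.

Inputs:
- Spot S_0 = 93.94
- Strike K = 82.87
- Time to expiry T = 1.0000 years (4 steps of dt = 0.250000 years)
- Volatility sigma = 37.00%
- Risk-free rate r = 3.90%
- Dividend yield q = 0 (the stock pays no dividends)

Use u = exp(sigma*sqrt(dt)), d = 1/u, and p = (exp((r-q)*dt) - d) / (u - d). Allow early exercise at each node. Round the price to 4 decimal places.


dt = T/N = 0.250000
u = exp(sigma*sqrt(dt)) = 1.203218; d = 1/u = 0.831104
p = (exp((r-q)*dt) - d) / (u - d) = 0.480211
Discount per step: exp(-r*dt) = 0.990297
Stock lattice S(k, i) with i counting down-moves:
  k=0: S(0,0) = 93.9400
  k=1: S(1,0) = 113.0303; S(1,1) = 78.0739
  k=2: S(2,0) = 136.0002; S(2,1) = 93.9400; S(2,2) = 64.8876
  k=3: S(3,0) = 163.6379; S(3,1) = 113.0303; S(3,2) = 78.0739; S(3,3) = 53.9283
  k=4: S(4,0) = 196.8922; S(4,1) = 136.0002; S(4,2) = 93.9400; S(4,3) = 64.8876; S(4,4) = 44.8201
Terminal payoffs V(N, i) = max(K - S_T, 0):
  V(4,0) = 0.000000; V(4,1) = 0.000000; V(4,2) = 0.000000; V(4,3) = 17.982417; V(4,4) = 38.049919
Backward induction: V(k, i) = exp(-r*dt) * [p * V(k+1, i) + (1-p) * V(k+1, i+1)]; then take max(V_cont, immediate exercise) for American.
  V(3,0) = exp(-r*dt) * [p*0.000000 + (1-p)*0.000000] = 0.000000; exercise = 0.000000; V(3,0) = max -> 0.000000
  V(3,1) = exp(-r*dt) * [p*0.000000 + (1-p)*0.000000] = 0.000000; exercise = 0.000000; V(3,1) = max -> 0.000000
  V(3,2) = exp(-r*dt) * [p*0.000000 + (1-p)*17.982417] = 9.256367; exercise = 4.796064; V(3,2) = max -> 9.256367
  V(3,3) = exp(-r*dt) * [p*17.982417 + (1-p)*38.049919] = 28.137595; exercise = 28.941652; V(3,3) = max -> 28.941652
  V(2,0) = exp(-r*dt) * [p*0.000000 + (1-p)*0.000000] = 0.000000; exercise = 0.000000; V(2,0) = max -> 0.000000
  V(2,1) = exp(-r*dt) * [p*0.000000 + (1-p)*9.256367] = 4.764673; exercise = 0.000000; V(2,1) = max -> 4.764673
  V(2,2) = exp(-r*dt) * [p*9.256367 + (1-p)*28.941652] = 19.299467; exercise = 17.982417; V(2,2) = max -> 19.299467
  V(1,0) = exp(-r*dt) * [p*0.000000 + (1-p)*4.764673] = 2.452594; exercise = 0.000000; V(1,0) = max -> 2.452594
  V(1,1) = exp(-r*dt) * [p*4.764673 + (1-p)*19.299467] = 12.200162; exercise = 4.796064; V(1,1) = max -> 12.200162
  V(0,0) = exp(-r*dt) * [p*2.452594 + (1-p)*12.200162] = 7.446313; exercise = 0.000000; V(0,0) = max -> 7.446313

Answer: Price = V(0,0) = 7.4463


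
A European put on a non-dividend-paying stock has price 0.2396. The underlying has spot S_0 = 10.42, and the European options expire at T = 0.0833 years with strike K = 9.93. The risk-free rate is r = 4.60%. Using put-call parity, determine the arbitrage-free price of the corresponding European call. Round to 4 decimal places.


Answer: Call price = 0.7676

Derivation:
Put-call parity: C - P = S_0 * exp(-qT) - K * exp(-rT).
S_0 * exp(-qT) = 10.4200 * 1.00000000 = 10.42000000
K * exp(-rT) = 9.9300 * 0.99617553 = 9.89202303
C = P + S*exp(-qT) - K*exp(-rT)
C = 0.2396 + 10.42000000 - 9.89202303 = 0.7676


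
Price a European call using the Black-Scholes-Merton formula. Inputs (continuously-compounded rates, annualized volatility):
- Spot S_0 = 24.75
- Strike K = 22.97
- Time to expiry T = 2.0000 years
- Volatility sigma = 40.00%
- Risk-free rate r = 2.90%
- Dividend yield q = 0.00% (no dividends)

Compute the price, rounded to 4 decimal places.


Answer: Price = 6.8442

Derivation:
d1 = (ln(S/K) + (r - q + 0.5*sigma^2) * T) / (sigma * sqrt(T)) = 0.51731308
d2 = d1 - sigma * sqrt(T) = -0.04837234
exp(-rT) = 0.94364995; exp(-qT) = 1.00000000
C = S_0 * exp(-qT) * N(d1) - K * exp(-rT) * N(d2)
N(d1) = 0.69753119; N(d2) = 0.48070975
C = 24.7500 * 1.00000000 * 0.69753119 - 22.9700 * 0.94364995 * 0.48070975 = 6.8442


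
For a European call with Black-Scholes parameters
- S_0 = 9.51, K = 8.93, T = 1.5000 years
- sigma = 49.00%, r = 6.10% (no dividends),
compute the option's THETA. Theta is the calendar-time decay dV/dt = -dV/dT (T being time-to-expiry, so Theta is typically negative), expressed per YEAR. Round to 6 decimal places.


Answer: Theta = -0.889829

Derivation:
d1 = 0.5573880257; d2 = -0.0427369613
phi(d1) = 0.3415438382; exp(-qT) = 1.0000000000; exp(-rT) = 0.9125613162
Theta = -S*exp(-qT)*phi(d1)*sigma/(2*sqrt(T)) - r*K*exp(-rT)*N(d2) + q*S*exp(-qT)*N(d1)
N(d1) = 0.7113688275; N(d2) = 0.4829556078; sqrt(T) = 1.2247448714
Term 1 = -9.5100 * 1.0000000000 * 0.3415438382 * 0.4900 / (2 * 1.2247448714) = -0.6497517029
Term 2 = -0.0610 * 8.9300 * 0.9125613162 * 0.4829556078 = -0.2400770036
Term 3 = 0 (no dividend yield, q = 0)
Theta = -0.6497517029 + (-0.2400770036) + (0.0000000000) = -0.889829


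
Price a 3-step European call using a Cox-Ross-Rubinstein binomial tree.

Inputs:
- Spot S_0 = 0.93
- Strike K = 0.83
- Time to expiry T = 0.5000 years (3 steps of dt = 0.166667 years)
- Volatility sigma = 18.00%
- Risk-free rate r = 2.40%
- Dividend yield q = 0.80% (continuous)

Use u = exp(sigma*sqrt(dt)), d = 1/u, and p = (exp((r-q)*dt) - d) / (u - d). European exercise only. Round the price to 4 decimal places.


Answer: Price = V(0,0) = 0.1166

Derivation:
dt = T/N = 0.166667
u = exp(sigma*sqrt(dt)) = 1.076252; d = 1/u = 0.929150
p = (exp((r-q)*dt) - d) / (u - d) = 0.499789
Discount per step: exp(-r*dt) = 0.996008
Stock lattice S(k, i) with i counting down-moves:
  k=0: S(0,0) = 0.9300
  k=1: S(1,0) = 1.0009; S(1,1) = 0.8641
  k=2: S(2,0) = 1.0772; S(2,1) = 0.9300; S(2,2) = 0.8029
  k=3: S(3,0) = 1.1594; S(3,1) = 1.0009; S(3,2) = 0.8641; S(3,3) = 0.7460
Terminal payoffs V(N, i) = max(S_T - K, 0):
  V(3,0) = 0.329378; V(3,1) = 0.170914; V(3,2) = 0.034110; V(3,3) = 0.000000
Backward induction: V(k, i) = exp(-r*dt) * [p * V(k+1, i) + (1-p) * V(k+1, i+1)].
  V(2,0) = exp(-r*dt) * [p*0.329378 + (1-p)*0.170914] = 0.249114
  V(2,1) = exp(-r*dt) * [p*0.170914 + (1-p)*0.034110] = 0.102074
  V(2,2) = exp(-r*dt) * [p*0.034110 + (1-p)*0.000000] = 0.016980
  V(1,0) = exp(-r*dt) * [p*0.249114 + (1-p)*0.102074] = 0.174862
  V(1,1) = exp(-r*dt) * [p*0.102074 + (1-p)*0.016980] = 0.059271
  V(0,0) = exp(-r*dt) * [p*0.174862 + (1-p)*0.059271] = 0.116575


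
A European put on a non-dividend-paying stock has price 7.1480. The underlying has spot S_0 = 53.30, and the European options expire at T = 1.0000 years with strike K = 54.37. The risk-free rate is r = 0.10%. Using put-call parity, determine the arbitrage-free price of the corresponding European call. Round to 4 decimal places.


Put-call parity: C - P = S_0 * exp(-qT) - K * exp(-rT).
S_0 * exp(-qT) = 53.3000 * 1.00000000 = 53.30000000
K * exp(-rT) = 54.3700 * 0.99900050 = 54.31565718
C = P + S*exp(-qT) - K*exp(-rT)
C = 7.1480 + 53.30000000 - 54.31565718 = 6.1323

Answer: Call price = 6.1323


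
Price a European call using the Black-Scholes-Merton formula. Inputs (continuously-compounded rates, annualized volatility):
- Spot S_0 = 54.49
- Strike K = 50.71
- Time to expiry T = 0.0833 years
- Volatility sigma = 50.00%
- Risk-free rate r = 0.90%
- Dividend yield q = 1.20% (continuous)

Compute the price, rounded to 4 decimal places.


d1 = (ln(S/K) + (r - q + 0.5*sigma^2) * T) / (sigma * sqrt(T)) = 0.56861901
d2 = d1 - sigma * sqrt(T) = 0.42431032
exp(-rT) = 0.99925058; exp(-qT) = 0.99900090
C = S_0 * exp(-qT) * N(d1) - K * exp(-rT) * N(d2)
N(d1) = 0.71519264; N(d2) = 0.66433024
C = 54.4900 * 0.99900090 * 0.71519264 - 50.7100 * 0.99925058 * 0.66433024 = 5.2690

Answer: Price = 5.2690


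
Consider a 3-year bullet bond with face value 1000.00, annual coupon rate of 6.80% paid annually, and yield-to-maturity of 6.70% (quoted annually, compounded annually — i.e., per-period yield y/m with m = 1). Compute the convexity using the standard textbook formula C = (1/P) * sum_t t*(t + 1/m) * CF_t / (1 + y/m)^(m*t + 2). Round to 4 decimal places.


Answer: Convexity = 9.6680

Derivation:
Coupon per period c = face * coupon_rate / m = 68.000000
Periods per year m = 1; per-period yield y/m = 0.067000
Number of cashflows N = 3
Cashflows (t years, CF_t, discount factor 1/(1+y/m)^(m*t), PV):
  t = 1.0000: CF_t = 68.000000, DF = 0.937207, PV = 63.730084
  t = 2.0000: CF_t = 68.000000, DF = 0.878357, PV = 59.728289
  t = 3.0000: CF_t = 1068.000000, DF = 0.823203, PV = 879.180394
Price P = sum_t PV_t = 1002.638767
Convexity numerator sum_t t*(t + 1/m) * CF_t / (1+y/m)^(m*t + 2):
  t = 1.0000: term = 111.955556
  t = 2.0000: term = 314.776633
  t = 3.0000: term = 9266.813051
Convexity = (1/P) * sum = 9693.545239 / 1002.638767 = 9.668034


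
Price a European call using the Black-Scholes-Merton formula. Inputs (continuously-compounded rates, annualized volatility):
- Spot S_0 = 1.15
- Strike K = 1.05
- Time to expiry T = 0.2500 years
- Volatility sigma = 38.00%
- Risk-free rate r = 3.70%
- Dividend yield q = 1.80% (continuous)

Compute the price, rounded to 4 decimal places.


Answer: Price = 0.1452

Derivation:
d1 = (ln(S/K) + (r - q + 0.5*sigma^2) * T) / (sigma * sqrt(T)) = 0.59879883
d2 = d1 - sigma * sqrt(T) = 0.40879883
exp(-rT) = 0.99079265; exp(-qT) = 0.99551011
C = S_0 * exp(-qT) * N(d1) - K * exp(-rT) * N(d2)
N(d1) = 0.72534648; N(d2) = 0.65865635
C = 1.1500 * 0.99551011 * 0.72534648 - 1.0500 * 0.99079265 * 0.65865635 = 0.1452


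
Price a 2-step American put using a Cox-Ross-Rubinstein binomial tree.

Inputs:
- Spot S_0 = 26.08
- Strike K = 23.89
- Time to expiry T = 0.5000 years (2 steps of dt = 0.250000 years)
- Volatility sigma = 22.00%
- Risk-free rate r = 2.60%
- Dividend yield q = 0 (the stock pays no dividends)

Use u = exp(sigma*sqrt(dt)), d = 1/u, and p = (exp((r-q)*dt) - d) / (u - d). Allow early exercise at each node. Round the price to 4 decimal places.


dt = T/N = 0.250000
u = exp(sigma*sqrt(dt)) = 1.116278; d = 1/u = 0.895834
p = (exp((r-q)*dt) - d) / (u - d) = 0.502110
Discount per step: exp(-r*dt) = 0.993521
Stock lattice S(k, i) with i counting down-moves:
  k=0: S(0,0) = 26.0800
  k=1: S(1,0) = 29.1125; S(1,1) = 23.3634
  k=2: S(2,0) = 32.4977; S(2,1) = 26.0800; S(2,2) = 20.9297
Terminal payoffs V(N, i) = max(K - S_T, 0):
  V(2,0) = 0.000000; V(2,1) = 0.000000; V(2,2) = 2.960310
Backward induction: V(k, i) = exp(-r*dt) * [p * V(k+1, i) + (1-p) * V(k+1, i+1)]; then take max(V_cont, immediate exercise) for American.
  V(1,0) = exp(-r*dt) * [p*0.000000 + (1-p)*0.000000] = 0.000000; exercise = 0.000000; V(1,0) = max -> 0.000000
  V(1,1) = exp(-r*dt) * [p*0.000000 + (1-p)*2.960310] = 1.464360; exercise = 0.526646; V(1,1) = max -> 1.464360
  V(0,0) = exp(-r*dt) * [p*0.000000 + (1-p)*1.464360] = 0.724367; exercise = 0.000000; V(0,0) = max -> 0.724367

Answer: Price = V(0,0) = 0.7244


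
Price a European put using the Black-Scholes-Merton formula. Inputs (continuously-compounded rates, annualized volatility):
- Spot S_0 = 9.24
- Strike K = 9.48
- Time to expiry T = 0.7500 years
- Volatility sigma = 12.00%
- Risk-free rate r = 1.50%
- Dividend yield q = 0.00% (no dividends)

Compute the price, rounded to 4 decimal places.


d1 = (ln(S/K) + (r - q + 0.5*sigma^2) * T) / (sigma * sqrt(T)) = -0.08652970
d2 = d1 - sigma * sqrt(T) = -0.19045275
exp(-rT) = 0.98881304; exp(-qT) = 1.00000000
P = K * exp(-rT) * N(-d2) - S_0 * exp(-qT) * N(-d1)
N(-d1) = 0.53447733; N(-d2) = 0.57552282
P = 9.4800 * 0.98881304 * 0.57552282 - 9.2400 * 1.00000000 * 0.53447733 = 0.4564

Answer: Price = 0.4564


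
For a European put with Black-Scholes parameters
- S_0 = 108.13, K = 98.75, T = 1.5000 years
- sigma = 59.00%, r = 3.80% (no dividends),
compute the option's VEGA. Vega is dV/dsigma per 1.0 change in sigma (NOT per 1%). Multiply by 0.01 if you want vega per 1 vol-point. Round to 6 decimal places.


d1 = 0.5657598958; d2 = -0.1568395783
phi(d1) = 0.3399418644; exp(-qT) = 1.0000000000; exp(-rT) = 0.9445940694
Vega = S * exp(-qT) * phi(d1) * sqrt(T) = 108.1300 * 1.0000000000 * 0.3399418644 * 1.2247448714 = 45.019066

Answer: Vega = 45.019066
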